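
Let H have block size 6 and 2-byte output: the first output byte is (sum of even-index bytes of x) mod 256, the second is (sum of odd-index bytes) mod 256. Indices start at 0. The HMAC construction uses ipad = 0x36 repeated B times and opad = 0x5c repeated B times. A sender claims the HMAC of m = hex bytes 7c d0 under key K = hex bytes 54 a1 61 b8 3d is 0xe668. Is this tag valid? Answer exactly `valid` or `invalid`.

Key hex bytes 54 a1 61 b8 3d is 5 bytes ≤ B = 6; zero-pad to 6 bytes: K' = 54 a1 61 b8 3d 00.
K' ⊕ ipad = 62 97 57 8e 0b 36; K' ⊕ opad = 08 fd 3d e4 61 5c.
Inner hash: even-index sum = 320 mod 256 = 64; odd-index sum = 555 mod 256 = 43 → 40 2b.
Outer hash (recomputed tag): even-index sum = 230 mod 256 = 230; odd-index sum = 616 mod 256 = 104 → e6 68.
Recomputed tag = e668; claimed = e668 → match.

valid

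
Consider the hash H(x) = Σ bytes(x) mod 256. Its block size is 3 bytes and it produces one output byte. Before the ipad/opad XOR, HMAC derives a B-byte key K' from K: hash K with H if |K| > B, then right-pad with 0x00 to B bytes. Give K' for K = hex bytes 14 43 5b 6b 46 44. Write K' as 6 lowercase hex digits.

a70000

|K| = 6 > B = 3, so first hash the key.
H(K): sum = 20+67+91+107+70+68 = 423; mod 256 = 167 → a7.
Zero-pad H(K) = a7 to 3 bytes: K' = a7 00 00.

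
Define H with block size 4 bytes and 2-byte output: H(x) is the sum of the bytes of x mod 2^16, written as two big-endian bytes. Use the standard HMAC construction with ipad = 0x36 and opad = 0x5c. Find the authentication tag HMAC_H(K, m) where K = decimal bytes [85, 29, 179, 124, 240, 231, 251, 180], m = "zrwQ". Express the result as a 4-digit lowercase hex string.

Key decimal bytes [85, 29, 179, 124, 240, 231, 251, 180] = 55 1d b3 7c f0 e7 fb b4 is 8 bytes > B = 4, so hash it first: H(key) = 05 27, then zero-pad to 4 bytes: K' = 05 27 00 00.
K' ⊕ ipad = 33 11 36 36.  K' ⊕ opad = 59 7b 5c 5c.
Inner input = (K'⊕ipad) ∥ m = 33 11 36 36 ∥ 7a 72 77 51.
Inner hash: sum = 51+17+54+54+122+114+119+81 = 612 → 02 64.
Outer input = (K'⊕opad) ∥ inner = 59 7b 5c 5c ∥ 02 64.
Outer hash (tag): sum = 89+123+92+92+2+100 = 498 → 01 f2.

01f2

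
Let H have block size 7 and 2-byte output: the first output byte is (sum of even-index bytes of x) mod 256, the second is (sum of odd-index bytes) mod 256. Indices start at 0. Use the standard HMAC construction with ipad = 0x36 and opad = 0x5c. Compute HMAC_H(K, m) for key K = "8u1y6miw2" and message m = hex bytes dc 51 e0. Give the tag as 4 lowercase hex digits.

Key "8u1y6miw2" = 38 75 31 79 36 6d 69 77 32 is 9 bytes > B = 7, so hash it first: H(key) = 3a d2, then zero-pad to 7 bytes: K' = 3a d2 00 00 00 00 00.
K' ⊕ ipad = 0c e4 36 36 36 36 36.  K' ⊕ opad = 66 8e 5c 5c 5c 5c 5c.
Inner input = (K'⊕ipad) ∥ m = 0c e4 36 36 36 36 36 ∥ dc 51 e0.
Inner hash: even-index sum = 255 mod 256 = 255; odd-index sum = 780 mod 256 = 12 → ff 0c.
Outer input = (K'⊕opad) ∥ inner = 66 8e 5c 5c 5c 5c 5c ∥ ff 0c.
Outer hash (tag): even-index sum = 390 mod 256 = 134; odd-index sum = 581 mod 256 = 69 → 86 45.

8645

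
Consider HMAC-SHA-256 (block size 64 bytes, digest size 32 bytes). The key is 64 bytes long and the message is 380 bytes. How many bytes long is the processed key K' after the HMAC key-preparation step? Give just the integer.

64

Key is 64 ≤ 64 bytes, zero-padded: |K'| = 64.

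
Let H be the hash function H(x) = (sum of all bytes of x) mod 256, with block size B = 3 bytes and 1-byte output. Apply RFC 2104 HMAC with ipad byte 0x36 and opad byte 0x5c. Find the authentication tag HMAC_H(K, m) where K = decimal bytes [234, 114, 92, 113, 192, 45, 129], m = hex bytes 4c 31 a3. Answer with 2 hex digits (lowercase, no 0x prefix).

b0

Key decimal bytes [234, 114, 92, 113, 192, 45, 129] = ea 72 5c 71 c0 2d 81 is 7 bytes > B = 3, so hash it first: H(key) = 97, then zero-pad to 3 bytes: K' = 97 00 00.
K' ⊕ ipad = a1 36 36.  K' ⊕ opad = cb 5c 5c.
Inner input = (K'⊕ipad) ∥ m = a1 36 36 ∥ 4c 31 a3.
Inner hash: sum = 161+54+54+76+49+163 = 557; mod 256 = 45 → 2d.
Outer input = (K'⊕opad) ∥ inner = cb 5c 5c ∥ 2d.
Outer hash (tag): sum = 203+92+92+45 = 432; mod 256 = 176 → b0.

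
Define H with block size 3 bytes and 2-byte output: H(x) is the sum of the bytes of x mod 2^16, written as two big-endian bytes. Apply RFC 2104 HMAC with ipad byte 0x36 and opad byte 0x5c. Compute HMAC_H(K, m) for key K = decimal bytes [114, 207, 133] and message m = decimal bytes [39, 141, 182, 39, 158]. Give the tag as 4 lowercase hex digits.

01bd

Key decimal bytes [114, 207, 133] = 72 cf 85 is exactly B = 3 bytes: K' = 72 cf 85.
K' ⊕ ipad = 44 f9 b3.  K' ⊕ opad = 2e 93 d9.
Inner input = (K'⊕ipad) ∥ m = 44 f9 b3 ∥ 27 8d b6 27 9e.
Inner hash: sum = 68+249+179+39+141+182+39+158 = 1055 → 04 1f.
Outer input = (K'⊕opad) ∥ inner = 2e 93 d9 ∥ 04 1f.
Outer hash (tag): sum = 46+147+217+4+31 = 445 → 01 bd.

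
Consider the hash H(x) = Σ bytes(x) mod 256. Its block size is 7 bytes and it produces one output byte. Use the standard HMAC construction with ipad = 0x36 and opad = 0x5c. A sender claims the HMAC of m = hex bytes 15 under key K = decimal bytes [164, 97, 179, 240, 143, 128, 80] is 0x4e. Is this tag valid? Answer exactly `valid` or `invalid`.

invalid

Key decimal bytes [164, 97, 179, 240, 143, 128, 80] = a4 61 b3 f0 8f 80 50 is exactly B = 7 bytes: K' = a4 61 b3 f0 8f 80 50.
K' ⊕ ipad = 92 57 85 c6 b9 b6 66; K' ⊕ opad = f8 3d ef ac d3 dc 0c.
Inner hash: sum = 146+87+133+198+185+182+102+21 = 1054; mod 256 = 30 → 1e.
Outer hash (recomputed tag): sum = 248+61+239+172+211+220+12+30 = 1193; mod 256 = 169 → a9.
Recomputed tag = a9; claimed = 4e → mismatch.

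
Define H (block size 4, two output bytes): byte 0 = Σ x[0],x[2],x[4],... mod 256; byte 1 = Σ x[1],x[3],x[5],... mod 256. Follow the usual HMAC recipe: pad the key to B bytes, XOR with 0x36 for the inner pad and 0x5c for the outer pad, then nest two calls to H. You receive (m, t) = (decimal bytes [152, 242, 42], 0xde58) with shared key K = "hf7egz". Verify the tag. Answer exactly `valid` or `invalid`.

Key "hf7egz" = 68 66 37 65 67 7a is 6 bytes > B = 4, so hash it first: H(key) = 06 45, then zero-pad to 4 bytes: K' = 06 45 00 00.
K' ⊕ ipad = 30 73 36 36; K' ⊕ opad = 5a 19 5c 5c.
Inner hash: even-index sum = 296 mod 256 = 40; odd-index sum = 411 mod 256 = 155 → 28 9b.
Outer hash (recomputed tag): even-index sum = 222 mod 256 = 222; odd-index sum = 272 mod 256 = 16 → de 10.
Recomputed tag = de10; claimed = de58 → mismatch.

invalid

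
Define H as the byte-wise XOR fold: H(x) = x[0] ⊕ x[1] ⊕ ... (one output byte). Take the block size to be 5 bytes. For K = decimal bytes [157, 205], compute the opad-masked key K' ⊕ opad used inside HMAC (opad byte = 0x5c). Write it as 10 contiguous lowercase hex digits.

Key decimal bytes [157, 205] = 9d cd is 2 bytes ≤ B = 5; zero-pad to 5 bytes: K' = 9d cd 00 00 00.
XOR each byte with 0x5c: 9d⊕5c=c1, cd⊕5c=91, 00⊕5c=5c, 00⊕5c=5c, 00⊕5c=5c.

c1915c5c5c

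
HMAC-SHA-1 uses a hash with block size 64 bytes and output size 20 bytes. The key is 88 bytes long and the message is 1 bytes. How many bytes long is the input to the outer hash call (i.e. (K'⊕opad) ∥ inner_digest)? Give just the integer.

84

Key is 88 > 64 bytes, so it is hashed to 20 bytes then zero-padded to 64: |K'| = 64.
Outer input = (K'⊕opad) ∥ H(inner) → 64 + 20 = 84 bytes.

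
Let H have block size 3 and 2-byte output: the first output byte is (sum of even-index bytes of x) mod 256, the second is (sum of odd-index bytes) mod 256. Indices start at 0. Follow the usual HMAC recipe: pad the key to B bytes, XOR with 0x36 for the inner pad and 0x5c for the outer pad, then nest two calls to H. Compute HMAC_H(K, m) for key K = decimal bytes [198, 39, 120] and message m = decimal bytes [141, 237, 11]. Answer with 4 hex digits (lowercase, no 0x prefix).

Key decimal bytes [198, 39, 120] = c6 27 78 is exactly B = 3 bytes: K' = c6 27 78.
K' ⊕ ipad = f0 11 4e.  K' ⊕ opad = 9a 7b 24.
Inner input = (K'⊕ipad) ∥ m = f0 11 4e ∥ 8d ed 0b.
Inner hash: even-index sum = 555 mod 256 = 43; odd-index sum = 169 mod 256 = 169 → 2b a9.
Outer input = (K'⊕opad) ∥ inner = 9a 7b 24 ∥ 2b a9.
Outer hash (tag): even-index sum = 359 mod 256 = 103; odd-index sum = 166 mod 256 = 166 → 67 a6.

67a6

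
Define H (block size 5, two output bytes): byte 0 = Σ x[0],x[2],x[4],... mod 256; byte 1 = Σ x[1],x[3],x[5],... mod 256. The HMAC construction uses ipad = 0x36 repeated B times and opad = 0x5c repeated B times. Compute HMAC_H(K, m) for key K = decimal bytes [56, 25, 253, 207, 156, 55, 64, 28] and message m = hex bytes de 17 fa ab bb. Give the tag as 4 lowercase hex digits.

db18

Key decimal bytes [56, 25, 253, 207, 156, 55, 64, 28] = 38 19 fd cf 9c 37 40 1c is 8 bytes > B = 5, so hash it first: H(key) = 11 3b, then zero-pad to 5 bytes: K' = 11 3b 00 00 00.
K' ⊕ ipad = 27 0d 36 36 36.  K' ⊕ opad = 4d 67 5c 5c 5c.
Inner input = (K'⊕ipad) ∥ m = 27 0d 36 36 36 ∥ de 17 fa ab bb.
Inner hash: even-index sum = 341 mod 256 = 85; odd-index sum = 726 mod 256 = 214 → 55 d6.
Outer input = (K'⊕opad) ∥ inner = 4d 67 5c 5c 5c ∥ 55 d6.
Outer hash (tag): even-index sum = 475 mod 256 = 219; odd-index sum = 280 mod 256 = 24 → db 18.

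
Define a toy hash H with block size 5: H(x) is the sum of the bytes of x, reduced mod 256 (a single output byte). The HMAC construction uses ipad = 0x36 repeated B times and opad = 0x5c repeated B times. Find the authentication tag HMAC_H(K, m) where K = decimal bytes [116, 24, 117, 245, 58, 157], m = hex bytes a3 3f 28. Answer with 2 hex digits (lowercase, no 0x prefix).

de

Key decimal bytes [116, 24, 117, 245, 58, 157] = 74 18 75 f5 3a 9d is 6 bytes > B = 5, so hash it first: H(key) = cd, then zero-pad to 5 bytes: K' = cd 00 00 00 00.
K' ⊕ ipad = fb 36 36 36 36.  K' ⊕ opad = 91 5c 5c 5c 5c.
Inner input = (K'⊕ipad) ∥ m = fb 36 36 36 36 ∥ a3 3f 28.
Inner hash: sum = 251+54+54+54+54+163+63+40 = 733; mod 256 = 221 → dd.
Outer input = (K'⊕opad) ∥ inner = 91 5c 5c 5c 5c ∥ dd.
Outer hash (tag): sum = 145+92+92+92+92+221 = 734; mod 256 = 222 → de.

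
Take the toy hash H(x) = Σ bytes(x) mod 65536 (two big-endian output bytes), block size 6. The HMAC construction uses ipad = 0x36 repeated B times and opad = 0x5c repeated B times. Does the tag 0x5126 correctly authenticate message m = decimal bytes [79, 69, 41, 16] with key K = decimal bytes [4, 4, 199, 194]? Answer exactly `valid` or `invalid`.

Key decimal bytes [4, 4, 199, 194] = 04 04 c7 c2 is 4 bytes ≤ B = 6; zero-pad to 6 bytes: K' = 04 04 c7 c2 00 00.
K' ⊕ ipad = 32 32 f1 f4 36 36; K' ⊕ opad = 58 58 9b 9e 5c 5c.
Inner hash: sum = 50+50+241+244+54+54+79+69+41+16 = 898 → 03 82.
Outer hash (recomputed tag): sum = 88+88+155+158+92+92+3+130 = 806 → 03 26.
Recomputed tag = 0326; claimed = 5126 → mismatch.

invalid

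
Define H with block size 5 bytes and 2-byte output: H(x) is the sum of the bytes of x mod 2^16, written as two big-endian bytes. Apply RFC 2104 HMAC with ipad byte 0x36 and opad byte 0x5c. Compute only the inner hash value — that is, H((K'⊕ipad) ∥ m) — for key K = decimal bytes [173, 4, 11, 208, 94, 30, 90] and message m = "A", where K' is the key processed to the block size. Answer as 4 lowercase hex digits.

016b

Key decimal bytes [173, 4, 11, 208, 94, 30, 90] = ad 04 0b d0 5e 1e 5a is 7 bytes > B = 5, so hash it first: H(key) = 02 62, then zero-pad to 5 bytes: K' = 02 62 00 00 00.
K' ⊕ ipad = 34 54 36 36 36.
Inner input = 34 54 36 36 36 ∥ 41.
Inner hash: sum = 52+84+54+54+54+65 = 363 → 01 6b.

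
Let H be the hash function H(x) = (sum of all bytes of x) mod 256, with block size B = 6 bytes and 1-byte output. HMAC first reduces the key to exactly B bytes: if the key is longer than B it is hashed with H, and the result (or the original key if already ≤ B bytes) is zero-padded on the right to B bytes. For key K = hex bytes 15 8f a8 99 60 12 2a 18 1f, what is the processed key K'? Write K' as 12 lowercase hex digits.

b80000000000

|K| = 9 > B = 6, so first hash the key.
H(K): sum = 21+143+168+153+96+18+42+24+31 = 696; mod 256 = 184 → b8.
Zero-pad H(K) = b8 to 6 bytes: K' = b8 00 00 00 00 00.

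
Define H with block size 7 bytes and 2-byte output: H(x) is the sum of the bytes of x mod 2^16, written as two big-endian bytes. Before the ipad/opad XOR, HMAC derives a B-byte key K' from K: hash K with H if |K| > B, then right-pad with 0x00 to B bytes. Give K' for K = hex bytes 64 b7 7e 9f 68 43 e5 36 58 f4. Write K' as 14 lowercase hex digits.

054a0000000000

|K| = 10 > B = 7, so first hash the key.
H(K): sum = 100+183+126+159+104+67+229+54+88+244 = 1354 → 05 4a.
Zero-pad H(K) = 05 4a to 7 bytes: K' = 05 4a 00 00 00 00 00.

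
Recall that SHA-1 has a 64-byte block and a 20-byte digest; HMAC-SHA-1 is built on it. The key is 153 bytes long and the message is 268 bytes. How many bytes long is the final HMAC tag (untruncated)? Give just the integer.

20

The tag is one SHA-1 digest: 20 bytes.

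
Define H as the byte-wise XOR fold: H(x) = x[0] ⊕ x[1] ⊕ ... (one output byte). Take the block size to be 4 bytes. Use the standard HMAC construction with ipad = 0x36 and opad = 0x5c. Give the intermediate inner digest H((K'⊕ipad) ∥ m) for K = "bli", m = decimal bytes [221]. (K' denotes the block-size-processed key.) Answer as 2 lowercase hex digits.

ba

Key "bli" = 62 6c 69 is 3 bytes ≤ B = 4; zero-pad to 4 bytes: K' = 62 6c 69 00.
K' ⊕ ipad = 54 5a 5f 36.
Inner input = 54 5a 5f 36 ∥ dd.
Inner hash: XOR 54⊕5a⊕5f⊕36⊕dd = ba.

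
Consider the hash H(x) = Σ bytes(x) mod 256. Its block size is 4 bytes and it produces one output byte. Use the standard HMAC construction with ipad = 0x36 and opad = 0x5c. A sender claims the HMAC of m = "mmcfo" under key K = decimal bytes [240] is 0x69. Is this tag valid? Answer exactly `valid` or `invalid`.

invalid

Key decimal bytes [240] = f0 is 1 byte ≤ B = 4; zero-pad to 4 bytes: K' = f0 00 00 00.
K' ⊕ ipad = c6 36 36 36; K' ⊕ opad = ac 5c 5c 5c.
Inner hash: sum = 198+54+54+54+109+109+99+102+111 = 890; mod 256 = 122 → 7a.
Outer hash (recomputed tag): sum = 172+92+92+92+122 = 570; mod 256 = 58 → 3a.
Recomputed tag = 3a; claimed = 69 → mismatch.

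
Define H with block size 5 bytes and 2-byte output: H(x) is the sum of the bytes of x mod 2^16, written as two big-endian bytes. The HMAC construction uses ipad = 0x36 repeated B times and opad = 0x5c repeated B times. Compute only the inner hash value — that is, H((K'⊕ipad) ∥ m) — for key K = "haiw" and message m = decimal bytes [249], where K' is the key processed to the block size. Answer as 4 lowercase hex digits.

0284

Key "haiw" = 68 61 69 77 is 4 bytes ≤ B = 5; zero-pad to 5 bytes: K' = 68 61 69 77 00.
K' ⊕ ipad = 5e 57 5f 41 36.
Inner input = 5e 57 5f 41 36 ∥ f9.
Inner hash: sum = 94+87+95+65+54+249 = 644 → 02 84.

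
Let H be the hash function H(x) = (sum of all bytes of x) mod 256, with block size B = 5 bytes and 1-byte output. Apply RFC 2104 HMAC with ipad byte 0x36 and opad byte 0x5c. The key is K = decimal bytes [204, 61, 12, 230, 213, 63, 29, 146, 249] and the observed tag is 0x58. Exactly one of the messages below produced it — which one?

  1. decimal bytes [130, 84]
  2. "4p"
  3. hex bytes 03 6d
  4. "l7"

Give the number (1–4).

2

Key decimal bytes [204, 61, 12, 230, 213, 63, 29, 146, 249] = cc 3d 0c e6 d5 3f 1d 92 f9 is 9 bytes > B = 5, so hash it first: H(key) = b7, then zero-pad to 5 bytes: K' = b7 00 00 00 00.
K' ⊕ ipad = 81 36 36 36 36; K' ⊕ opad = eb 5c 5c 5c 5c.
m1: inner = H(81 36 36 36 36 82 54) = 2f; tag = H(eb 5c 5c 5c 5c 2f) = 8a
m2: inner = H(81 36 36 36 36 34 70) = fd; tag = H(eb 5c 5c 5c 5c fd) = 58 ← matches
m3: inner = H(81 36 36 36 36 03 6d) = c9; tag = H(eb 5c 5c 5c 5c c9) = 24
m4: inner = H(81 36 36 36 36 6c 37) = fc; tag = H(eb 5c 5c 5c 5c fc) = 57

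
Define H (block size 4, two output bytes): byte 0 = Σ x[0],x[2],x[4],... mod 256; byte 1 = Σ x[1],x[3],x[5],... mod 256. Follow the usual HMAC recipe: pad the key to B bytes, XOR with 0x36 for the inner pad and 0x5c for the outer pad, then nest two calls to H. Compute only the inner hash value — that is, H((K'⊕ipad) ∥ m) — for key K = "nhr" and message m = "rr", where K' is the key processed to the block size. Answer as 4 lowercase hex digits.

Key "nhr" = 6e 68 72 is 3 bytes ≤ B = 4; zero-pad to 4 bytes: K' = 6e 68 72 00.
K' ⊕ ipad = 58 5e 44 36.
Inner input = 58 5e 44 36 ∥ 72 72.
Inner hash: even-index sum = 270 mod 256 = 14; odd-index sum = 262 mod 256 = 6 → 0e 06.

0e06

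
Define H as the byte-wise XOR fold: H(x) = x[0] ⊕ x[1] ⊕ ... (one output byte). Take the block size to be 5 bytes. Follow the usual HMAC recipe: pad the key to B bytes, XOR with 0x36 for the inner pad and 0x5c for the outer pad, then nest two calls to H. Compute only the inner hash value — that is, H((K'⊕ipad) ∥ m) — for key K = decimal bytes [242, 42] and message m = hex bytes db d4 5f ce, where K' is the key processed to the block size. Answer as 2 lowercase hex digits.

Key decimal bytes [242, 42] = f2 2a is 2 bytes ≤ B = 5; zero-pad to 5 bytes: K' = f2 2a 00 00 00.
K' ⊕ ipad = c4 1c 36 36 36.
Inner input = c4 1c 36 36 36 ∥ db d4 5f ce.
Inner hash: XOR c4⊕1c⊕36⊕36⊕36⊕db⊕d4⊕5f⊕ce = 70.

70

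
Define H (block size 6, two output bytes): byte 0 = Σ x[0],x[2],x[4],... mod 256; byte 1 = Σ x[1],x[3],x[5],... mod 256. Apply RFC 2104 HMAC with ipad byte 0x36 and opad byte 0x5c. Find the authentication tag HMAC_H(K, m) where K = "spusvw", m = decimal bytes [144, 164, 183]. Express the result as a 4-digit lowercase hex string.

Key "spusvw" = 73 70 75 73 76 77 is exactly B = 6 bytes: K' = 73 70 75 73 76 77.
K' ⊕ ipad = 45 46 43 45 40 41.  K' ⊕ opad = 2f 2c 29 2f 2a 2b.
Inner input = (K'⊕ipad) ∥ m = 45 46 43 45 40 41 ∥ 90 a4 b7.
Inner hash: even-index sum = 527 mod 256 = 15; odd-index sum = 368 mod 256 = 112 → 0f 70.
Outer input = (K'⊕opad) ∥ inner = 2f 2c 29 2f 2a 2b ∥ 0f 70.
Outer hash (tag): even-index sum = 145 mod 256 = 145; odd-index sum = 246 mod 256 = 246 → 91 f6.

91f6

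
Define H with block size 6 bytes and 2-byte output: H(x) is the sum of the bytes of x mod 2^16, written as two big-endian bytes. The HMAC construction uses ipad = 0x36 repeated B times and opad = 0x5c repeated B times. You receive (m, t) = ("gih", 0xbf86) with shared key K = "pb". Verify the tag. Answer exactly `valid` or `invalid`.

invalid

Key "pb" = 70 62 is 2 bytes ≤ B = 6; zero-pad to 6 bytes: K' = 70 62 00 00 00 00.
K' ⊕ ipad = 46 54 36 36 36 36; K' ⊕ opad = 2c 3e 5c 5c 5c 5c.
Inner hash: sum = 70+84+54+54+54+54+103+105+104 = 682 → 02 aa.
Outer hash (recomputed tag): sum = 44+62+92+92+92+92+2+170 = 646 → 02 86.
Recomputed tag = 0286; claimed = bf86 → mismatch.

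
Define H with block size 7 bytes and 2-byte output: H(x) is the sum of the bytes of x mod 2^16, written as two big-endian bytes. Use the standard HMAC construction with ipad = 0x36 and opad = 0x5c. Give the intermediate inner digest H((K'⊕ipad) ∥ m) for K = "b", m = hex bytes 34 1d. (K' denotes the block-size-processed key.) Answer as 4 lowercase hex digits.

01e9

Key "b" = 62 is 1 byte ≤ B = 7; zero-pad to 7 bytes: K' = 62 00 00 00 00 00 00.
K' ⊕ ipad = 54 36 36 36 36 36 36.
Inner input = 54 36 36 36 36 36 36 ∥ 34 1d.
Inner hash: sum = 84+54+54+54+54+54+54+52+29 = 489 → 01 e9.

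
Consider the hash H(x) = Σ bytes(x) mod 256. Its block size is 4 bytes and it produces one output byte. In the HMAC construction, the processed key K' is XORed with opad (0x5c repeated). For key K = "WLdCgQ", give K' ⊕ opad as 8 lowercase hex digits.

Key "WLdCgQ" = 57 4c 64 43 67 51 is 6 bytes > B = 4, so hash it first: H(key) = 02, then zero-pad to 4 bytes: K' = 02 00 00 00.
XOR each byte with 0x5c: 02⊕5c=5e, 00⊕5c=5c, 00⊕5c=5c, 00⊕5c=5c.

5e5c5c5c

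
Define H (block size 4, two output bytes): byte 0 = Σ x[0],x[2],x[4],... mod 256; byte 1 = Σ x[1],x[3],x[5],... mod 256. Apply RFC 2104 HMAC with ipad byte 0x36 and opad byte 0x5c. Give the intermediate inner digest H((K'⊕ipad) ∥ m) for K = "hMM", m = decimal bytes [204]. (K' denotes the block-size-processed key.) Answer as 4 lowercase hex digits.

Key "hMM" = 68 4d 4d is 3 bytes ≤ B = 4; zero-pad to 4 bytes: K' = 68 4d 4d 00.
K' ⊕ ipad = 5e 7b 7b 36.
Inner input = 5e 7b 7b 36 ∥ cc.
Inner hash: even-index sum = 421 mod 256 = 165; odd-index sum = 177 mod 256 = 177 → a5 b1.

a5b1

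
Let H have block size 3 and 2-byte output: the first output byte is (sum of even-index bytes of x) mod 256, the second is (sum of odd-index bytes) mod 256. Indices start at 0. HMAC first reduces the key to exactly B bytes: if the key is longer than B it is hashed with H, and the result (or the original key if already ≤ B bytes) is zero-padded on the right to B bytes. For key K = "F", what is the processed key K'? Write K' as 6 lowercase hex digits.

460000

Key "F" = 46 is 1 byte ≤ B = 3; zero-pad to 3 bytes: K' = 46 00 00.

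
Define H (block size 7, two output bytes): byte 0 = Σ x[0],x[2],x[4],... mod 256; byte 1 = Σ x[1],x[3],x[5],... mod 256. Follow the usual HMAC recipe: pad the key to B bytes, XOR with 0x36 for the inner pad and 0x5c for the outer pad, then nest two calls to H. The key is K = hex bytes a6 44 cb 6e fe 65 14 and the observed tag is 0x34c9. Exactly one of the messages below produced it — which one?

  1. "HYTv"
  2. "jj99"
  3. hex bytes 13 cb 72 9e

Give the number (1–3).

1

Key hex bytes a6 44 cb 6e fe 65 14 is exactly B = 7 bytes: K' = a6 44 cb 6e fe 65 14.
K' ⊕ ipad = 90 72 fd 58 c8 53 22; K' ⊕ opad = fa 18 97 32 a2 39 48.
m1: inner = H(90 72 fd 58 c8 53 22 48 59 54 76) = 46 b9; tag = H(fa 18 97 32 a2 39 48 46 b9) = 34c9 ← matches
m2: inner = H(90 72 fd 58 c8 53 22 6a 6a 39 39) = 1a c0; tag = H(fa 18 97 32 a2 39 48 1a c0) = 3b9d
m3: inner = H(90 72 fd 58 c8 53 22 13 cb 72 9e) = e0 a2; tag = H(fa 18 97 32 a2 39 48 e0 a2) = 1d63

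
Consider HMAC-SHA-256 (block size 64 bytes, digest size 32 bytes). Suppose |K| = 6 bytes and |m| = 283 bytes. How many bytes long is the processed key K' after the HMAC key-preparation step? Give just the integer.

Key is 6 ≤ 64 bytes, zero-padded: |K'| = 64.

64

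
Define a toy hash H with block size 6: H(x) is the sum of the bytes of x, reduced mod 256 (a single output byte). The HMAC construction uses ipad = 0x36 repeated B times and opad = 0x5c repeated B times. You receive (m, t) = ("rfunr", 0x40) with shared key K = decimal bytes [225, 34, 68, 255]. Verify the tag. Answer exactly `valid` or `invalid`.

Key decimal bytes [225, 34, 68, 255] = e1 22 44 ff is 4 bytes ≤ B = 6; zero-pad to 6 bytes: K' = e1 22 44 ff 00 00.
K' ⊕ ipad = d7 14 72 c9 36 36; K' ⊕ opad = bd 7e 18 a3 5c 5c.
Inner hash: sum = 215+20+114+201+54+54+114+102+117+110+114 = 1215; mod 256 = 191 → bf.
Outer hash (recomputed tag): sum = 189+126+24+163+92+92+191 = 877; mod 256 = 109 → 6d.
Recomputed tag = 6d; claimed = 40 → mismatch.

invalid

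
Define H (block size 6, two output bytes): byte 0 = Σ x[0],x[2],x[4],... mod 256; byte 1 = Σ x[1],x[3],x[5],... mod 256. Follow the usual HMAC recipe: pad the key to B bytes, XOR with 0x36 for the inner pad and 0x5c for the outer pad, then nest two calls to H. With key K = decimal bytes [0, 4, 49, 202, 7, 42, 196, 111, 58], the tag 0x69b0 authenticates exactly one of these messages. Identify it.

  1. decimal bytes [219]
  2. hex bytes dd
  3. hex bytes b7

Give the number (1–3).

1

Key decimal bytes [0, 4, 49, 202, 7, 42, 196, 111, 58] = 00 04 31 ca 07 2a c4 6f 3a is 9 bytes > B = 6, so hash it first: H(key) = 36 67, then zero-pad to 6 bytes: K' = 36 67 00 00 00 00.
K' ⊕ ipad = 00 51 36 36 36 36; K' ⊕ opad = 6a 3b 5c 5c 5c 5c.
m1: inner = H(00 51 36 36 36 36 db) = 47 bd; tag = H(6a 3b 5c 5c 5c 5c 47 bd) = 69b0 ← matches
m2: inner = H(00 51 36 36 36 36 dd) = 49 bd; tag = H(6a 3b 5c 5c 5c 5c 49 bd) = 6bb0
m3: inner = H(00 51 36 36 36 36 b7) = 23 bd; tag = H(6a 3b 5c 5c 5c 5c 23 bd) = 45b0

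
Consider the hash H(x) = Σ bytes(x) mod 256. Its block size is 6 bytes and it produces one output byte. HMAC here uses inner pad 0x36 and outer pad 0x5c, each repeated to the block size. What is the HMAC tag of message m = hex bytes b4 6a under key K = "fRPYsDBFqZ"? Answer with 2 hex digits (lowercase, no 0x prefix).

Key "fRPYsDBFqZ" = 66 52 50 59 73 44 42 46 71 5a is 10 bytes > B = 6, so hash it first: H(key) = 6b, then zero-pad to 6 bytes: K' = 6b 00 00 00 00 00.
K' ⊕ ipad = 5d 36 36 36 36 36.  K' ⊕ opad = 37 5c 5c 5c 5c 5c.
Inner input = (K'⊕ipad) ∥ m = 5d 36 36 36 36 36 ∥ b4 6a.
Inner hash: sum = 93+54+54+54+54+54+180+106 = 649; mod 256 = 137 → 89.
Outer input = (K'⊕opad) ∥ inner = 37 5c 5c 5c 5c 5c ∥ 89.
Outer hash (tag): sum = 55+92+92+92+92+92+137 = 652; mod 256 = 140 → 8c.

8c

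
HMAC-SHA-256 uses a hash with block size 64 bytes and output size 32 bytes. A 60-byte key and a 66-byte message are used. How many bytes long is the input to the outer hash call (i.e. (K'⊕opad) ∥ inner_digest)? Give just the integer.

Key is 60 ≤ 64 bytes, zero-padded: |K'| = 64.
Outer input = (K'⊕opad) ∥ H(inner) → 64 + 32 = 96 bytes.

96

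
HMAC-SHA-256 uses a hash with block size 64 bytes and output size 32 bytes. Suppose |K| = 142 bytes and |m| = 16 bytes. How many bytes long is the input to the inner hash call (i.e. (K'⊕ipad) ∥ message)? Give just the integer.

80

Key is 142 > 64 bytes, so it is hashed to 32 bytes then zero-padded to 64: |K'| = 64.
Inner input = (K'⊕ipad) ∥ m → 64 + 16 = 80 bytes.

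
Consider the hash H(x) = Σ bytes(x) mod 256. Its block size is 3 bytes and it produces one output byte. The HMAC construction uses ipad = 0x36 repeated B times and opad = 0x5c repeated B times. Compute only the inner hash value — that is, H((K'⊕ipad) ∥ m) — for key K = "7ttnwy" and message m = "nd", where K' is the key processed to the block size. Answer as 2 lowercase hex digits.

89

Key "7ttnwy" = 37 74 74 6e 77 79 is 6 bytes > B = 3, so hash it first: H(key) = 7d, then zero-pad to 3 bytes: K' = 7d 00 00.
K' ⊕ ipad = 4b 36 36.
Inner input = 4b 36 36 ∥ 6e 64.
Inner hash: sum = 75+54+54+110+100 = 393; mod 256 = 137 → 89.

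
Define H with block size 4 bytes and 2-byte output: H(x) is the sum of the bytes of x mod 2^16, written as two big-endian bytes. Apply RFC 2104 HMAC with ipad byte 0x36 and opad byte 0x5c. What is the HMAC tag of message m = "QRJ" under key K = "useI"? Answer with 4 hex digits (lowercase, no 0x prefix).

00ef

Key "useI" = 75 73 65 49 is exactly B = 4 bytes: K' = 75 73 65 49.
K' ⊕ ipad = 43 45 53 7f.  K' ⊕ opad = 29 2f 39 15.
Inner input = (K'⊕ipad) ∥ m = 43 45 53 7f ∥ 51 52 4a.
Inner hash: sum = 67+69+83+127+81+82+74 = 583 → 02 47.
Outer input = (K'⊕opad) ∥ inner = 29 2f 39 15 ∥ 02 47.
Outer hash (tag): sum = 41+47+57+21+2+71 = 239 → 00 ef.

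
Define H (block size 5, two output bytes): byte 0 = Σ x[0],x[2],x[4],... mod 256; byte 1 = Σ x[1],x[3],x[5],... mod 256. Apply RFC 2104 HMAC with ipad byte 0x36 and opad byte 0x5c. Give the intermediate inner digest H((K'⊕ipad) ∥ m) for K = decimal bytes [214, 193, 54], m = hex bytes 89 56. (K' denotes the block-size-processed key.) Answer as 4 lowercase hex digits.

Key decimal bytes [214, 193, 54] = d6 c1 36 is 3 bytes ≤ B = 5; zero-pad to 5 bytes: K' = d6 c1 36 00 00.
K' ⊕ ipad = e0 f7 00 36 36.
Inner input = e0 f7 00 36 36 ∥ 89 56.
Inner hash: even-index sum = 364 mod 256 = 108; odd-index sum = 438 mod 256 = 182 → 6c b6.

6cb6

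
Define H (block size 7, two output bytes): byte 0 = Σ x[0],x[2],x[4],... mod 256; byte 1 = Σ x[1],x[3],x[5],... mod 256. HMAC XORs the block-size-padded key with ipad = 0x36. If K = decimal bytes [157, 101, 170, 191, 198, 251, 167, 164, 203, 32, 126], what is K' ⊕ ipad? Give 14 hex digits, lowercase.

cbd53636363636

Key decimal bytes [157, 101, 170, 191, 198, 251, 167, 164, 203, 32, 126] = 9d 65 aa bf c6 fb a7 a4 cb 20 7e is 11 bytes > B = 7, so hash it first: H(key) = fd e3, then zero-pad to 7 bytes: K' = fd e3 00 00 00 00 00.
XOR each byte with 0x36: fd⊕36=cb, e3⊕36=d5, 00⊕36=36, 00⊕36=36, 00⊕36=36, 00⊕36=36, 00⊕36=36.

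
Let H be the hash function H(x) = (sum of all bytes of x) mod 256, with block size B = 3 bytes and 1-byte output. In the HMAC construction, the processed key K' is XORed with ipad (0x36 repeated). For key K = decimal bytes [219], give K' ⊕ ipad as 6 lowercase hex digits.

Key decimal bytes [219] = db is 1 byte ≤ B = 3; zero-pad to 3 bytes: K' = db 00 00.
XOR each byte with 0x36: db⊕36=ed, 00⊕36=36, 00⊕36=36.

ed3636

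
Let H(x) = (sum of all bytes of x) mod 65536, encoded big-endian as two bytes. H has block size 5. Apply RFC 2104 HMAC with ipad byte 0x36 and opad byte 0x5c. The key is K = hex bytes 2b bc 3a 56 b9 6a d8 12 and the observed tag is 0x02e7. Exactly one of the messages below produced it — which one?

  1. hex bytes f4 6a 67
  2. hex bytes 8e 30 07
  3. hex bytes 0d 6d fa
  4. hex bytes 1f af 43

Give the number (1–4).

Key hex bytes 2b bc 3a 56 b9 6a d8 12 is 8 bytes > B = 5, so hash it first: H(key) = 03 84, then zero-pad to 5 bytes: K' = 03 84 00 00 00.
K' ⊕ ipad = 35 b2 36 36 36; K' ⊕ opad = 5f d8 5c 5c 5c.
m1: inner = H(35 b2 36 36 36 f4 6a 67) = 03 4e; tag = H(5f d8 5c 5c 5c 03 4e) = 029c
m2: inner = H(35 b2 36 36 36 8e 30 07) = 02 4e; tag = H(5f d8 5c 5c 5c 02 4e) = 029b
m3: inner = H(35 b2 36 36 36 0d 6d fa) = 02 fd; tag = H(5f d8 5c 5c 5c 02 fd) = 034a
m4: inner = H(35 b2 36 36 36 1f af 43) = 02 9a; tag = H(5f d8 5c 5c 5c 02 9a) = 02e7 ← matches

4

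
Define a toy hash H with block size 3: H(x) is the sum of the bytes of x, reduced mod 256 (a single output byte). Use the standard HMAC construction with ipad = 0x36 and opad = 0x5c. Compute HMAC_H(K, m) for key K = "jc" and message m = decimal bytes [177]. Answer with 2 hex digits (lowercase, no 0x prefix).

69

Key "jc" = 6a 63 is 2 bytes ≤ B = 3; zero-pad to 3 bytes: K' = 6a 63 00.
K' ⊕ ipad = 5c 55 36.  K' ⊕ opad = 36 3f 5c.
Inner input = (K'⊕ipad) ∥ m = 5c 55 36 ∥ b1.
Inner hash: sum = 92+85+54+177 = 408; mod 256 = 152 → 98.
Outer input = (K'⊕opad) ∥ inner = 36 3f 5c ∥ 98.
Outer hash (tag): sum = 54+63+92+152 = 361; mod 256 = 105 → 69.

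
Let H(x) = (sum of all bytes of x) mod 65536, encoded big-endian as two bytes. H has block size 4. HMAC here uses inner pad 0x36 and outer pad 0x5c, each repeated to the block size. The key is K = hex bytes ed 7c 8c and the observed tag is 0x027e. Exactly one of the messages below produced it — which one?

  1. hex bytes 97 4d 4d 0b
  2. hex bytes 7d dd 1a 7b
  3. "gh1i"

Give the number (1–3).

Key hex bytes ed 7c 8c is 3 bytes ≤ B = 4; zero-pad to 4 bytes: K' = ed 7c 8c 00.
K' ⊕ ipad = db 4a ba 36; K' ⊕ opad = b1 20 d0 5c.
m1: inner = H(db 4a ba 36 97 4d 4d 0b) = 03 51; tag = H(b1 20 d0 5c 03 51) = 0251
m2: inner = H(db 4a ba 36 7d dd 1a 7b) = 04 04; tag = H(b1 20 d0 5c 04 04) = 0205
m3: inner = H(db 4a ba 36 67 68 31 69) = 03 7e; tag = H(b1 20 d0 5c 03 7e) = 027e ← matches

3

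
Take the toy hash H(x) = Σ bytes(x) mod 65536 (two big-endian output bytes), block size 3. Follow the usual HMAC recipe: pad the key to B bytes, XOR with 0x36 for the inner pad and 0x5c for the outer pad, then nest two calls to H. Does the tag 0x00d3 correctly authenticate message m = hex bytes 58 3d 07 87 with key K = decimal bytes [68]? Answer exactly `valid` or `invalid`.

Key decimal bytes [68] = 44 is 1 byte ≤ B = 3; zero-pad to 3 bytes: K' = 44 00 00.
K' ⊕ ipad = 72 36 36; K' ⊕ opad = 18 5c 5c.
Inner hash: sum = 114+54+54+88+61+7+135 = 513 → 02 01.
Outer hash (recomputed tag): sum = 24+92+92+2+1 = 211 → 00 d3.
Recomputed tag = 00d3; claimed = 00d3 → match.

valid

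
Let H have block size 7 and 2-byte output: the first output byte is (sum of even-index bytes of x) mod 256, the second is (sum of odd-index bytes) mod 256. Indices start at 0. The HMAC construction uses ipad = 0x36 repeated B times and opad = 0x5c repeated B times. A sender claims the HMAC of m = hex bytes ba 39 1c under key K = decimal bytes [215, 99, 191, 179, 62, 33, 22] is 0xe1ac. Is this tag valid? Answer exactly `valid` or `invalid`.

Key decimal bytes [215, 99, 191, 179, 62, 33, 22] = d7 63 bf b3 3e 21 16 is exactly B = 7 bytes: K' = d7 63 bf b3 3e 21 16.
K' ⊕ ipad = e1 55 89 85 08 17 20; K' ⊕ opad = 8b 3f e3 ef 62 7d 4a.
Inner hash: even-index sum = 459 mod 256 = 203; odd-index sum = 455 mod 256 = 199 → cb c7.
Outer hash (recomputed tag): even-index sum = 737 mod 256 = 225; odd-index sum = 630 mod 256 = 118 → e1 76.
Recomputed tag = e176; claimed = e1ac → mismatch.

invalid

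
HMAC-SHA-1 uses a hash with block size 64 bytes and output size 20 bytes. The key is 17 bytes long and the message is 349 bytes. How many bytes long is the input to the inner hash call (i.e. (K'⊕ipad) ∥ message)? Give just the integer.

Key is 17 ≤ 64 bytes, zero-padded: |K'| = 64.
Inner input = (K'⊕ipad) ∥ m → 64 + 349 = 413 bytes.

413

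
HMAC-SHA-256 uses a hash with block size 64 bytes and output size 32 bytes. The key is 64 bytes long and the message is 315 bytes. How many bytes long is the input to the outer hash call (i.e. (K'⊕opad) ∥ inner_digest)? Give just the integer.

96

Key is 64 ≤ 64 bytes, zero-padded: |K'| = 64.
Outer input = (K'⊕opad) ∥ H(inner) → 64 + 32 = 96 bytes.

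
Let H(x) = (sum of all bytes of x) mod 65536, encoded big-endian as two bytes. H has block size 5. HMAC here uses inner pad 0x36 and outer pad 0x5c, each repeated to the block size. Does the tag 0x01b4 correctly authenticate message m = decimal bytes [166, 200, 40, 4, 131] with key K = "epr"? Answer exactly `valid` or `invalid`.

valid

Key "epr" = 65 70 72 is 3 bytes ≤ B = 5; zero-pad to 5 bytes: K' = 65 70 72 00 00.
K' ⊕ ipad = 53 46 44 36 36; K' ⊕ opad = 39 2c 2e 5c 5c.
Inner hash: sum = 83+70+68+54+54+166+200+40+4+131 = 870 → 03 66.
Outer hash (recomputed tag): sum = 57+44+46+92+92+3+102 = 436 → 01 b4.
Recomputed tag = 01b4; claimed = 01b4 → match.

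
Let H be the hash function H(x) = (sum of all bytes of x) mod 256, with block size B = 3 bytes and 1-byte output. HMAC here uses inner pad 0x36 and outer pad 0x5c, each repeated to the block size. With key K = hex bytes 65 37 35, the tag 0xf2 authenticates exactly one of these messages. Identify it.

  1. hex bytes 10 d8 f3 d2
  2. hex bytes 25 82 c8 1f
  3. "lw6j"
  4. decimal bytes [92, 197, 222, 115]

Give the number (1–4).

2

Key hex bytes 65 37 35 is exactly B = 3 bytes: K' = 65 37 35.
K' ⊕ ipad = 53 01 03; K' ⊕ opad = 39 6b 69.
m1: inner = H(53 01 03 10 d8 f3 d2) = 04; tag = H(39 6b 69 04) = 11
m2: inner = H(53 01 03 25 82 c8 1f) = e5; tag = H(39 6b 69 e5) = f2 ← matches
m3: inner = H(53 01 03 6c 77 36 6a) = da; tag = H(39 6b 69 da) = e7
m4: inner = H(53 01 03 5c c5 de 73) = c9; tag = H(39 6b 69 c9) = d6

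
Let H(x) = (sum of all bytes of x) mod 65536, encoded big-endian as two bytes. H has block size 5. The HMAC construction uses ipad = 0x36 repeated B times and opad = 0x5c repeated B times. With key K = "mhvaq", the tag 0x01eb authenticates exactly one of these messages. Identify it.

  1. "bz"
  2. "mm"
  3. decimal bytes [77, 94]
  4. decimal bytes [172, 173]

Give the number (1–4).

Key "mhvaq" = 6d 68 76 61 71 is exactly B = 5 bytes: K' = 6d 68 76 61 71.
K' ⊕ ipad = 5b 5e 40 57 47; K' ⊕ opad = 31 34 2a 3d 2d.
m1: inner = H(5b 5e 40 57 47 62 7a) = 02 73; tag = H(31 34 2a 3d 2d 02 73) = 016e
m2: inner = H(5b 5e 40 57 47 6d 6d) = 02 71; tag = H(31 34 2a 3d 2d 02 71) = 016c
m3: inner = H(5b 5e 40 57 47 4d 5e) = 02 42; tag = H(31 34 2a 3d 2d 02 42) = 013d
m4: inner = H(5b 5e 40 57 47 ac ad) = 02 f0; tag = H(31 34 2a 3d 2d 02 f0) = 01eb ← matches

4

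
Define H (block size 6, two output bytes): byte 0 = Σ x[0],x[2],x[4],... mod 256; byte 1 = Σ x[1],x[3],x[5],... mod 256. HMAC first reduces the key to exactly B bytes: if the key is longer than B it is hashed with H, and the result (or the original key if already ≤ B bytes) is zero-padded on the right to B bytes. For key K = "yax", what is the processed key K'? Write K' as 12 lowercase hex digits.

Key "yax" = 79 61 78 is 3 bytes ≤ B = 6; zero-pad to 6 bytes: K' = 79 61 78 00 00 00.

796178000000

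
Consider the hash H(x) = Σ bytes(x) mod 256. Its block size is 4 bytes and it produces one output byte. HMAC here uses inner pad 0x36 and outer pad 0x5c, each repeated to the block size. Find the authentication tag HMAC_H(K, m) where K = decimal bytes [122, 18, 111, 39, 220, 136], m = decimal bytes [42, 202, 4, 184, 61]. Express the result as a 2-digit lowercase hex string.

2d

Key decimal bytes [122, 18, 111, 39, 220, 136] = 7a 12 6f 27 dc 88 is 6 bytes > B = 4, so hash it first: H(key) = 86, then zero-pad to 4 bytes: K' = 86 00 00 00.
K' ⊕ ipad = b0 36 36 36.  K' ⊕ opad = da 5c 5c 5c.
Inner input = (K'⊕ipad) ∥ m = b0 36 36 36 ∥ 2a ca 04 b8 3d.
Inner hash: sum = 176+54+54+54+42+202+4+184+61 = 831; mod 256 = 63 → 3f.
Outer input = (K'⊕opad) ∥ inner = da 5c 5c 5c ∥ 3f.
Outer hash (tag): sum = 218+92+92+92+63 = 557; mod 256 = 45 → 2d.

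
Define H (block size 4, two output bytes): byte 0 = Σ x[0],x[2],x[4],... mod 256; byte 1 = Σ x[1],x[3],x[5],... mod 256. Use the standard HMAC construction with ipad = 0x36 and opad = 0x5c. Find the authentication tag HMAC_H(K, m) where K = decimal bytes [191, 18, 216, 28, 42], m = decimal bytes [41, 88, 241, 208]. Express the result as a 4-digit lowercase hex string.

Key decimal bytes [191, 18, 216, 28, 42] = bf 12 d8 1c 2a is 5 bytes > B = 4, so hash it first: H(key) = c1 2e, then zero-pad to 4 bytes: K' = c1 2e 00 00.
K' ⊕ ipad = f7 18 36 36.  K' ⊕ opad = 9d 72 5c 5c.
Inner input = (K'⊕ipad) ∥ m = f7 18 36 36 ∥ 29 58 f1 d0.
Inner hash: even-index sum = 583 mod 256 = 71; odd-index sum = 374 mod 256 = 118 → 47 76.
Outer input = (K'⊕opad) ∥ inner = 9d 72 5c 5c ∥ 47 76.
Outer hash (tag): even-index sum = 320 mod 256 = 64; odd-index sum = 324 mod 256 = 68 → 40 44.

4044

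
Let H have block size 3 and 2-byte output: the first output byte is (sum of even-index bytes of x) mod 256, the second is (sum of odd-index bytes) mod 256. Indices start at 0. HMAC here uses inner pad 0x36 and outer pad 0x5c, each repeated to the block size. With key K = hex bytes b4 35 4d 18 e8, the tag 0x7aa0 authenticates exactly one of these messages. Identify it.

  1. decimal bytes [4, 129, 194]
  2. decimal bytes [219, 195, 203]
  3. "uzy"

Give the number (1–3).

3

Key hex bytes b4 35 4d 18 e8 is 5 bytes > B = 3, so hash it first: H(key) = e9 4d, then zero-pad to 3 bytes: K' = e9 4d 00.
K' ⊕ ipad = df 7b 36; K' ⊕ opad = b5 11 5c.
m1: inner = H(df 7b 36 04 81 c2) = 96 41; tag = H(b5 11 5c 96 41) = 52a7
m2: inner = H(df 7b 36 db c3 cb) = d8 21; tag = H(b5 11 5c d8 21) = 32e9
m3: inner = H(df 7b 36 75 7a 79) = 8f 69; tag = H(b5 11 5c 8f 69) = 7aa0 ← matches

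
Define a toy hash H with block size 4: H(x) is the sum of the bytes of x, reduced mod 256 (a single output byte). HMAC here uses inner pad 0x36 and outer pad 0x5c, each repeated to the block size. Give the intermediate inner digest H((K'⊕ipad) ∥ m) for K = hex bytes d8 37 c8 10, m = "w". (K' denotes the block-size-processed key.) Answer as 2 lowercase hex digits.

Key hex bytes d8 37 c8 10 is exactly B = 4 bytes: K' = d8 37 c8 10.
K' ⊕ ipad = ee 01 fe 26.
Inner input = ee 01 fe 26 ∥ 77.
Inner hash: sum = 238+1+254+38+119 = 650; mod 256 = 138 → 8a.

8a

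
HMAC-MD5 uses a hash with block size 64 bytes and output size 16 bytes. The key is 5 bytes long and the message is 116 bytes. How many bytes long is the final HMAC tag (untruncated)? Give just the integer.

16

The tag is one MD5 digest: 16 bytes.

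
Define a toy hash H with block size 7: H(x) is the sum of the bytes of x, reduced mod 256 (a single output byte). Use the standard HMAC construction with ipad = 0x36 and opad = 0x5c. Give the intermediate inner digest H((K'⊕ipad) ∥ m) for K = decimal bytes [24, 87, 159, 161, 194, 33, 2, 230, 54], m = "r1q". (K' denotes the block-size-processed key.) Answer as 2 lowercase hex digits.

de

Key decimal bytes [24, 87, 159, 161, 194, 33, 2, 230, 54] = 18 57 9f a1 c2 21 02 e6 36 is 9 bytes > B = 7, so hash it first: H(key) = b0, then zero-pad to 7 bytes: K' = b0 00 00 00 00 00 00.
K' ⊕ ipad = 86 36 36 36 36 36 36.
Inner input = 86 36 36 36 36 36 36 ∥ 72 31 71.
Inner hash: sum = 134+54+54+54+54+54+54+114+49+113 = 734; mod 256 = 222 → de.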